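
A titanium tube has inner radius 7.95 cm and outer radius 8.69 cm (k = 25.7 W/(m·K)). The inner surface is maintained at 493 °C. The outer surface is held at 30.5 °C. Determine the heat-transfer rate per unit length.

Q' = 2πk·ΔT/ln(r₂/r₁) = 2π × 25.7 × 462.5 / ln(0.0869/0.0795) = 8.39×10^5 W/m

Q' = 839 kW/m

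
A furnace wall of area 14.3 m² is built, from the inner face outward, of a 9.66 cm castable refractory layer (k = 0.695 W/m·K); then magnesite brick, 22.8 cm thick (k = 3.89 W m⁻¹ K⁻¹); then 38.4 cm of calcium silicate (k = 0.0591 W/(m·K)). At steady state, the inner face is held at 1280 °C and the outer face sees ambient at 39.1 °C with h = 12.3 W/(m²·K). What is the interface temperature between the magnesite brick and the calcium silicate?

T = 1244 °C

Treat each layer as a resistance in series:
  R_castable refractory = L/(kA) = 0.0966/(0.695·14.3) = 0.009720 K/W
  R_magnesite brick = L/(kA) = 0.228/(3.89·14.3) = 0.004099 K/W
  R_calcium silicate = L/(kA) = 0.384/(0.0591·14.3) = 0.4544 K/W
  R_conv,out = 1/(hA) = 1/(12.3·14.3) = 0.005685 K/W
ΣR = 0.009720 + 0.004099 + 0.4544 + 0.005685 = 0.4739 K/W
Q = ΔT/ΣR = (1280 °C − 39.1 °C)/0.4739 = 2618 W
From the inner boundary to the magnesite brick/calcium silicate interface, ΣR_partial = 0.01382 K/W.
T_interface = T_in − Q·ΣR_partial = 1280 °C − (2618)(0.01382) = 1244 °C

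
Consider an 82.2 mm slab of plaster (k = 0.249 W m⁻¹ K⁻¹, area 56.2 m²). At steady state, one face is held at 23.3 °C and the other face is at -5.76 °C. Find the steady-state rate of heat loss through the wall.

Q = 4.95 kW

Q = kA·ΔT/L = 0.249 × 56.2 × |23.3 °C − -5.76 °C| / 0.0822 = 4950 W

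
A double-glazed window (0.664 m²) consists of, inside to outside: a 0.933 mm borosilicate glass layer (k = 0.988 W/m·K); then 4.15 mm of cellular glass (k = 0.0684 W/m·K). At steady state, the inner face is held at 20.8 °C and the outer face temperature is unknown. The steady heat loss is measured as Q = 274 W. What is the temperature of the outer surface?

Sum the resistances:
  R_borosilicate glass = L/(kA) = 9.33×10^-4/(0.988·0.664) = 0.001422 K/W
  R_cellular glass = L/(kA) = 0.00415/(0.0684·0.664) = 0.09137 K/W
ΣR = 0.09280 K/W
ΔT = Q·ΣR = 274 × 0.09280 = 25.43 K
Heat flows outward, so T_out = T_in − ΔT = 20.8 − 25.43 = -4.63 °C

T_out = -4.63 °C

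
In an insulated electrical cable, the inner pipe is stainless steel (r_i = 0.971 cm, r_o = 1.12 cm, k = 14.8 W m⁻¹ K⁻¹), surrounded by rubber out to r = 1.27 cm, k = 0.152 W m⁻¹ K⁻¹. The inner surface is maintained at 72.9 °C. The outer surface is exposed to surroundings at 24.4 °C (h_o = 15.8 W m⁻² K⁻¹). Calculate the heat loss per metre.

Q' = 52.4 W/m

Resistance network (inner→outer):
  R'_stainless steel = ln(0.0112/0.00971)/(2πk) = 0.1428/(2π·14.8) = 0.001535 m·K/W
  R'_rubber = ln(0.0127/0.0112)/(2πk) = 0.1257/(2π·0.152) = 0.1316 m·K/W
  R'_conv,out = 1/(2πr h) = 1/(2π·0.0127·15.8) = 0.7932 m·K/W
ΣR = 0.001535 + 0.1316 + 0.7932 = 0.9263 m·K/W
Q' = ΔT/ΣR = (72.9 °C − 24.4 °C)/0.9263 = 52.4 W/m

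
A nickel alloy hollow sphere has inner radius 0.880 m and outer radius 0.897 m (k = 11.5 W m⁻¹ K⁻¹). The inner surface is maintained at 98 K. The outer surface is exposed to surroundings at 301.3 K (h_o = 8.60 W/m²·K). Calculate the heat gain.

Series thermal resistances, inner to outer:
  R_nickel alloy = (1/0.880 − 1/0.897)/(4πk) = 0.02154/(4π·11.5) = 1.490×10^-4 K/W
  R_conv,out = 1/(4πr²h) = 1/(4π·0.897²·8.60) = 0.01150 K/W
ΣR = 1.490×10^-4 + 0.01150 = 0.01165 K/W
Q = ΔT/ΣR = (98 K − 301.3 K)/0.01165 = -17500 W
(Negative Q ⇒ heat flows inward; heat gain = 17500 W.)

Q = 17.5 kW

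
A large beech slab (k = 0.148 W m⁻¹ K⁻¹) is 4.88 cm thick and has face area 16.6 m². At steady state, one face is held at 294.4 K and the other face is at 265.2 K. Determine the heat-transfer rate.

Q = 1470 W

Q = kA·ΔT/L = 0.148 × 16.6 × |294.4 K − 265.2 K| / 0.0488 = 1470 W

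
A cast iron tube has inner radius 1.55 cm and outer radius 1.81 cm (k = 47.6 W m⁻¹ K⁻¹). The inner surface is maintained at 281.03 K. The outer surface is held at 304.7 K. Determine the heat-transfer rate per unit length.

Q' = 2πk·ΔT/ln(r₂/r₁) = 2π × 47.6 × 23.67 / ln(0.0181/0.0155) = 45700 W/m

Q' = 45.7 kW/m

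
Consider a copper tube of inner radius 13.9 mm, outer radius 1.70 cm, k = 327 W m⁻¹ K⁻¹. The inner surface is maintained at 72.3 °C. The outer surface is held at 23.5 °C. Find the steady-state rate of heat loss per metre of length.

Q' = 4.98×10^5 W/m

Q' = 2πk·ΔT/ln(r₂/r₁) = 2π × 327 × 48.8 / ln(0.0170/0.0139) = 4.98×10^5 W/m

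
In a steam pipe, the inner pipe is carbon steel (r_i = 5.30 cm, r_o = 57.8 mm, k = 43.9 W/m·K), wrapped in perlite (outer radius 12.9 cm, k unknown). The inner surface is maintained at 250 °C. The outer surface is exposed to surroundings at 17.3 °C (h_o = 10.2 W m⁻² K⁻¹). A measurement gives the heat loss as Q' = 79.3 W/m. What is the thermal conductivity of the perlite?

k = 0.0454 W/m·K

ΣR = ΔT/Q' = |250 − 17.3|/79.3 = 2.934 m·K/W
Known resistances:
  R'_carbon steel = ln(0.0578/0.0530)/(2πk) = 0.08670/(2π·43.9) = 3.143×10^-4 m·K/W
  R'_conv,out = 1/(2πr h) = 1/(2π·0.129·10.2) = 0.1210 m·K/W
R_perlite = ΣR − ΣR_known = 2.934 − 0.1213 = 2.813 m·K/W
ln(r₂/r₁)/(2πk) = 2.813 ⇒ k = 0.8028/(2π·2.813) = 0.0454 W/m·K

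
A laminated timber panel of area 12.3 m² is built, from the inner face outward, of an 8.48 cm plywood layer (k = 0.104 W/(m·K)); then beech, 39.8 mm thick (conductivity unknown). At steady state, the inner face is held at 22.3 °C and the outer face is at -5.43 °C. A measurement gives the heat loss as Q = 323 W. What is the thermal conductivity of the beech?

ΣR = ΔT/Q = |22.3 − -5.43|/323 = 0.08585 K/W
Known resistances:
  R_plywood = L/(kA) = 0.0848/(0.104·12.3) = 0.06629 K/W
R_beech = ΣR − ΣR_known = 0.08585 − 0.06629 = 0.01956 K/W
L/(kA) = 0.01956 ⇒ k = 0.0398/(0.01956·12.3) = 0.165 W/m·K

k = 0.165 W/m·K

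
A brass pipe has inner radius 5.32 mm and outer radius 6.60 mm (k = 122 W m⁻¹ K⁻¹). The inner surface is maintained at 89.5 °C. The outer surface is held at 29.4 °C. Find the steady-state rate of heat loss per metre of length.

Q' = 2πk·ΔT/ln(r₂/r₁) = 2π × 122 × 60.1 / ln(0.00660/0.00532) = 2.14×10^5 W/m

Q' = 214 kW/m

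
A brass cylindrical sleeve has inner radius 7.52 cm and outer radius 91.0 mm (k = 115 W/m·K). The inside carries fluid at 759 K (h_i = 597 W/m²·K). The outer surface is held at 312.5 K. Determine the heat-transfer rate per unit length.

Q' = 1.17×10^5 W/m

Series thermal resistances, inner to outer:
  R'_conv,in = 1/(2πr h) = 1/(2π·0.0752·597) = 0.003545 m·K/W
  R'_brass = ln(0.0910/0.0752)/(2πk) = 0.1907/(2π·115) = 2.639×10^-4 m·K/W
ΣR = 0.003545 + 2.639×10^-4 = 0.003809 m·K/W
Q' = ΔT/ΣR = (759 K − 312.5 K)/0.003809 = 1.17×10^5 W/m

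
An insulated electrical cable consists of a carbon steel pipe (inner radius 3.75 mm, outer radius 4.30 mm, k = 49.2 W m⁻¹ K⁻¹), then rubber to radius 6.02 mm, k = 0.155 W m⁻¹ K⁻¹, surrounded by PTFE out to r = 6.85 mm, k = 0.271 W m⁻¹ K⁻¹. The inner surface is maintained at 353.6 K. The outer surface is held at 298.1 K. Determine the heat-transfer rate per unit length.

Q' = 132 W/m

Treat each layer as a resistance in series:
  R'_carbon steel = ln(0.00430/0.00375)/(2πk) = 0.1369/(2π·49.2) = 4.427×10^-4 m·K/W
  R'_rubber = ln(0.00602/0.00430)/(2πk) = 0.3365/(2π·0.155) = 0.3455 m·K/W
  R'_PTFE = ln(0.00685/0.00602)/(2πk) = 0.1292/(2π·0.271) = 0.07585 m·K/W
ΣR = 4.427×10^-4 + 0.3455 + 0.07585 = 0.4218 m·K/W
Q' = ΔT/ΣR = (353.6 K − 298.1 K)/0.4218 = 132 W/m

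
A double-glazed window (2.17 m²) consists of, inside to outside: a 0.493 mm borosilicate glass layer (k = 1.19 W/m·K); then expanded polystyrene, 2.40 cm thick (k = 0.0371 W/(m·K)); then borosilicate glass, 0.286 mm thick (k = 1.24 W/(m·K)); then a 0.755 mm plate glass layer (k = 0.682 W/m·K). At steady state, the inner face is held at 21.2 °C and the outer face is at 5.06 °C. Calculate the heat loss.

Q = 54.0 W

Resistance network (inner→outer):
  R_borosilicate glass = L/(kA) = 4.93×10^-4/(1.19·2.17) = 1.909×10^-4 K/W
  R_expanded polystyrene = L/(kA) = 0.0240/(0.0371·2.17) = 0.2981 K/W
  R_borosilicate glass = L/(kA) = 2.86×10^-4/(1.24·2.17) = 1.063×10^-4 K/W
  R_plate glass = L/(kA) = 7.55×10^-4/(0.682·2.17) = 5.102×10^-4 K/W
ΣR = 1.909×10^-4 + 0.2981 + 1.063×10^-4 + 5.102×10^-4 = 0.2989 K/W
Q = ΔT/ΣR = (21.2 °C − 5.06 °C)/0.2989 = 54.0 W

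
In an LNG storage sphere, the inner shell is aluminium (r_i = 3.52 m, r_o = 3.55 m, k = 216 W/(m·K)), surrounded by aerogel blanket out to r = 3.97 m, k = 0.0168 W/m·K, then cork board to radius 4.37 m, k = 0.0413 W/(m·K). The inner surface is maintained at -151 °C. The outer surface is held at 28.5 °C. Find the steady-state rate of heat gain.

Treat each layer as a resistance in series:
  R_aluminium = (1/3.52 − 1/3.55)/(4πk) = 0.002401/(4π·216) = 8.845×10^-7 K/W
  R_aerogel blanket = (1/3.55 − 1/3.97)/(4πk) = 0.02980/(4π·0.0168) = 0.1412 K/W
  R_cork board = (1/3.97 − 1/4.37)/(4πk) = 0.02306/(4π·0.0413) = 0.04443 K/W
ΣR = 8.845×10^-7 + 0.1412 + 0.04443 = 0.1856 K/W
Q = ΔT/ΣR = (-151 °C − 28.5 °C)/0.1856 = -967 W
(Negative Q ⇒ heat flows inward; heat gain = 967 W.)

Q = 967 W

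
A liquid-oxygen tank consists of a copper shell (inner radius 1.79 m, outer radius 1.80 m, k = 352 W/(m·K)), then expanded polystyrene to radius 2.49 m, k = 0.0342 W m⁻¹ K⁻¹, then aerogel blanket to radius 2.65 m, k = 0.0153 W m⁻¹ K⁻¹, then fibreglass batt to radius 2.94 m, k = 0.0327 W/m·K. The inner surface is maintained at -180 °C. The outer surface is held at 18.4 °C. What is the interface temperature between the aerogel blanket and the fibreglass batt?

Resistance network (inner→outer):
  R_copper = (1/1.79 − 1/1.80)/(4πk) = 0.003104/(4π·352) = 7.017×10^-7 K/W
  R_expanded polystyrene = (1/1.80 − 1/2.49)/(4πk) = 0.1539/(4π·0.0342) = 0.3582 K/W
  R_aerogel blanket = (1/2.49 − 1/2.65)/(4πk) = 0.02425/(4π·0.0153) = 0.1261 K/W
  R_fibreglass batt = (1/2.65 − 1/2.94)/(4πk) = 0.03722/(4π·0.0327) = 0.09058 K/W
ΣR = 7.017×10^-7 + 0.3582 + 0.1261 + 0.09058 = 0.5749 K/W
Q = ΔT/ΣR = (-180 °C − 18.4 °C)/0.5749 = -345.1 W
From the inner boundary to the aerogel blanket/fibreglass batt interface, ΣR_partial = 0.4843 K/W.
T_interface = T_in − Q·ΣR_partial = -180 °C − (-345.1)(0.4843) = -12.9 °C

T = -12.9 °C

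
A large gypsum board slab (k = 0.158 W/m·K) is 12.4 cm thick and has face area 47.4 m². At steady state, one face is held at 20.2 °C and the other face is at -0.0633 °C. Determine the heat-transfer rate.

Q = 1220 W

Q = kA·ΔT/L = 0.158 × 47.4 × |20.2 °C − -0.0633 °C| / 0.124 = 1220 W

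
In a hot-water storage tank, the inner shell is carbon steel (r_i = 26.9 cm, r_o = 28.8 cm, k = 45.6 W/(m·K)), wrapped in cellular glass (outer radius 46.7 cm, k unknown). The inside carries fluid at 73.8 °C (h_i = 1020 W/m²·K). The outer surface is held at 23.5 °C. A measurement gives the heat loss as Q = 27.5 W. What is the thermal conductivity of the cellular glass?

k = 0.0580 W/m·K

ΣR = ΔT/Q = |73.8 − 23.5|/27.5 = 1.829 K/W
Known resistances:
  R_conv,in = 1/(4πr²h) = 1/(4π·0.269²·1020) = 0.001078 K/W
  R_carbon steel = (1/0.269 − 1/0.288)/(4πk) = 0.2452/(4π·45.6) = 4.280×10^-4 K/W
R_cellular glass = ΣR − ΣR_known = 1.829 − 0.001506 = 1.827 K/W
(1/r₁−1/r₂)/(4πk) = 1.827 ⇒ k = 1.331/(4π·1.827) = 0.0580 W/m·K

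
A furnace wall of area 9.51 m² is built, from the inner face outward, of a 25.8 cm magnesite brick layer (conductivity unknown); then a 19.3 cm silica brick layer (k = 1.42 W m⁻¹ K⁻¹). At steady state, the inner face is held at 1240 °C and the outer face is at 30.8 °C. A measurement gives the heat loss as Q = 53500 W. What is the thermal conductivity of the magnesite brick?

k = 3.26 W/m·K

ΣR = ΔT/Q = |1240 − 30.8|/53500 = 0.02260 K/W
Known resistances:
  R_silica brick = L/(kA) = 0.193/(1.42·9.51) = 0.01429 K/W
R_magnesite brick = ΣR − ΣR_known = 0.02260 − 0.01429 = 0.008310 K/W
L/(kA) = 0.008310 ⇒ k = 0.258/(0.008310·9.51) = 3.26 W/m·K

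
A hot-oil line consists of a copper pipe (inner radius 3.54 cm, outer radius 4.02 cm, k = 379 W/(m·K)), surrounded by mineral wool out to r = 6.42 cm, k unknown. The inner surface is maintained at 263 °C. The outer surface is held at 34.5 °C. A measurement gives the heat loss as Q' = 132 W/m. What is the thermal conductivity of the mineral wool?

ΣR = ΔT/Q' = |263 − 34.5|/132 = 1.731 m·K/W
Known resistances:
  R'_copper = ln(0.0402/0.0354)/(2πk) = 0.1272/(2π·379) = 5.340×10^-5 m·K/W
R_mineral wool = ΣR − ΣR_known = 1.731 − 5.340×10^-5 = 1.731 m·K/W
ln(r₂/r₁)/(2πk) = 1.731 ⇒ k = 0.4681/(2π·1.731) = 0.0430 W/m·K

k = 0.0430 W/m·K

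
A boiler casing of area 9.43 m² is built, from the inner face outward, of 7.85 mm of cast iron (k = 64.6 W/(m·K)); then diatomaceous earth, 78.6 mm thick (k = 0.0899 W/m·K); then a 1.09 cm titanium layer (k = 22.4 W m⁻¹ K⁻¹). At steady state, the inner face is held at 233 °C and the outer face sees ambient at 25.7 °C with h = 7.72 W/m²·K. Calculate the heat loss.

Q = 1950 W

Series thermal resistances, inner to outer:
  R_cast iron = L/(kA) = 0.00785/(64.6·9.43) = 1.289×10^-5 K/W
  R_diatomaceous earth = L/(kA) = 0.0786/(0.0899·9.43) = 0.09272 K/W
  R_titanium = L/(kA) = 0.0109/(22.4·9.43) = 5.160×10^-5 K/W
  R_conv,out = 1/(hA) = 1/(7.72·9.43) = 0.01374 K/W
ΣR = 1.289×10^-5 + 0.09272 + 5.160×10^-5 + 0.01374 = 0.1065 K/W
Q = ΔT/ΣR = (233 °C − 25.7 °C)/0.1065 = 1950 W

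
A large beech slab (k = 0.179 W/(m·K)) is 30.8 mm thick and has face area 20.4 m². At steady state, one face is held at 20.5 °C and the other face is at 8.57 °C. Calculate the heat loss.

Q = 1410 W

Q = kA·ΔT/L = 0.179 × 20.4 × |20.5 °C − 8.57 °C| / 0.0308 = 1410 W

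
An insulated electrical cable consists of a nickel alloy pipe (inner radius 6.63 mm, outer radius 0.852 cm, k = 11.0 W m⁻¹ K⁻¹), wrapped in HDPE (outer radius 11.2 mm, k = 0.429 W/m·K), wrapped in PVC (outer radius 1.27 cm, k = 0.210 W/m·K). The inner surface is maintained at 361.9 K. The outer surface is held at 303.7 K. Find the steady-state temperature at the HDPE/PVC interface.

T = 331.4 K

Series thermal resistances, inner to outer:
  R'_nickel alloy = ln(0.00852/0.00663)/(2πk) = 0.2508/(2π·11.0) = 0.003629 m·K/W
  R'_HDPE = ln(0.0112/0.00852)/(2πk) = 0.2735/(2π·0.429) = 0.1015 m·K/W
  R'_PVC = ln(0.0127/0.0112)/(2πk) = 0.1257/(2π·0.210) = 0.09526 m·K/W
ΣR = 0.003629 + 0.1015 + 0.09526 = 0.2004 m·K/W
Q' = ΔT/ΣR = (361.9 K − 303.7 K)/0.2004 = 290.4 W/m
From the inner boundary to the HDPE/PVC interface, ΣR_partial = 0.1051 m·K/W.
T_interface = T_in − Q'·ΣR_partial = 361.9 K − (290.4)(0.1051) = 331.4 K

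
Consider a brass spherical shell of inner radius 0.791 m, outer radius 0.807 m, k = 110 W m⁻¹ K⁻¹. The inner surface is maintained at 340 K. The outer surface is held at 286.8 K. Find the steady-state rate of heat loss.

Q = 2930 kW

Q = 4πk·ΔT/(1/r₁ − 1/r₂) = 4π × 110 × 53.2 / (1/0.791 − 1/0.807) = 2.93×10^6 W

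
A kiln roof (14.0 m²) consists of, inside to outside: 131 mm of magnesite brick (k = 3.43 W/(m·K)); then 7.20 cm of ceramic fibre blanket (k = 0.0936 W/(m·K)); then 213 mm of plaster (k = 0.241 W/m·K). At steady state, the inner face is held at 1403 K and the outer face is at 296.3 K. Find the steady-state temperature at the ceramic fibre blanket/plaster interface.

Resistance network (inner→outer):
  R_magnesite brick = L/(kA) = 0.131/(3.43·14.0) = 0.002728 K/W
  R_ceramic fibre blanket = L/(kA) = 0.0720/(0.0936·14.0) = 0.05495 K/W
  R_plaster = L/(kA) = 0.213/(0.241·14.0) = 0.06313 K/W
ΣR = 0.002728 + 0.05495 + 0.06313 = 0.1208 K/W
Q = ΔT/ΣR = (1403 K − 296.3 K)/0.1208 = 9161 W
From the inner boundary to the ceramic fibre blanket/plaster interface, ΣR_partial = 0.05768 K/W.
T_interface = T_in − Q·ΣR_partial = 1403 K − (9161)(0.05768) = 875 K

T = 875 K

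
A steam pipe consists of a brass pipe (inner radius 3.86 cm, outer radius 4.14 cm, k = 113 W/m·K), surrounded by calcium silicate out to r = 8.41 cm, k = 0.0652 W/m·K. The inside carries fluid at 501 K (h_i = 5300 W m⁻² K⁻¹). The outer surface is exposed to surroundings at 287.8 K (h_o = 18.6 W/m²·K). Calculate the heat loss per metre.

Series thermal resistances, inner to outer:
  R'_conv,in = 1/(2πr h) = 1/(2π·0.0386·5300) = 7.780×10^-4 m·K/W
  R'_brass = ln(0.0414/0.0386)/(2πk) = 0.07003/(2π·113) = 9.863×10^-5 m·K/W
  R'_calcium silicate = ln(0.0841/0.0414)/(2πk) = 0.7087/(2π·0.0652) = 1.730 m·K/W
  R'_conv,out = 1/(2πr h) = 1/(2π·0.0841·18.6) = 0.1017 m·K/W
ΣR = 7.780×10^-4 + 9.863×10^-5 + 1.730 + 0.1017 = 1.833 m·K/W
Q' = ΔT/ΣR = (501 K − 287.8 K)/1.833 = 116 W/m

Q' = 116 W/m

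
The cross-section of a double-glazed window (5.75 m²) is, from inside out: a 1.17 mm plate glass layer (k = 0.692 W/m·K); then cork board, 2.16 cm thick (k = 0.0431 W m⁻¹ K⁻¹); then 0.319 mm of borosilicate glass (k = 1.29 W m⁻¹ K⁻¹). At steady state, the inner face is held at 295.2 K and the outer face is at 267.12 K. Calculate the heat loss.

Series thermal resistances, inner to outer:
  R_plate glass = L/(kA) = 0.00117/(0.692·5.75) = 2.940×10^-4 K/W
  R_cork board = L/(kA) = 0.0216/(0.0431·5.75) = 0.08716 K/W
  R_borosilicate glass = L/(kA) = 3.19×10^-4/(1.29·5.75) = 4.301×10^-5 K/W
ΣR = 2.940×10^-4 + 0.08716 + 4.301×10^-5 = 0.08750 K/W
Q = ΔT/ΣR = (295.2 K − 267.12 K)/0.08750 = 321 W

Q = 321 W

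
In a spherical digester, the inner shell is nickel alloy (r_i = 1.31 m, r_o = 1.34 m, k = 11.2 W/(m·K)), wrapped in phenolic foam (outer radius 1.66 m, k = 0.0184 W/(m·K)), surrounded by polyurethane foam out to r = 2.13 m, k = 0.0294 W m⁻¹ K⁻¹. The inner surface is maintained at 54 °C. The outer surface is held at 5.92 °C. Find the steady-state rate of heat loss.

Q = 49.0 W

Series thermal resistances, inner to outer:
  R_nickel alloy = (1/1.31 − 1/1.34)/(4πk) = 0.01709/(4π·11.2) = 1.214×10^-4 K/W
  R_phenolic foam = (1/1.34 − 1/1.66)/(4πk) = 0.1439/(4π·0.0184) = 0.6222 K/W
  R_polyurethane foam = (1/1.66 − 1/2.13)/(4πk) = 0.1329/(4π·0.0294) = 0.3598 K/W
ΣR = 1.214×10^-4 + 0.6222 + 0.3598 = 0.9821 K/W
Q = ΔT/ΣR = (54 °C − 5.92 °C)/0.9821 = 49.0 W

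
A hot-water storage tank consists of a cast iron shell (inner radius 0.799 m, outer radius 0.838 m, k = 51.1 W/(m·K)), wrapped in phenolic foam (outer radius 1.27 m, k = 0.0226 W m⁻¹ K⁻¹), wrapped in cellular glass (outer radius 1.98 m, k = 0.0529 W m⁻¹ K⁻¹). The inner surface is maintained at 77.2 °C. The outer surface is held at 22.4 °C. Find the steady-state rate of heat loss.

Q = 29.6 W

Resistance network (inner→outer):
  R_cast iron = (1/0.799 − 1/0.838)/(4πk) = 0.05825/(4π·51.1) = 9.071×10^-5 K/W
  R_phenolic foam = (1/0.838 − 1/1.27)/(4πk) = 0.4059/(4π·0.0226) = 1.429 K/W
  R_cellular glass = (1/1.27 − 1/1.98)/(4πk) = 0.2824/(4π·0.0529) = 0.4247 K/W
ΣR = 9.071×10^-5 + 1.429 + 0.4247 = 1.854 K/W
Q = ΔT/ΣR = (77.2 °C − 22.4 °C)/1.854 = 29.6 W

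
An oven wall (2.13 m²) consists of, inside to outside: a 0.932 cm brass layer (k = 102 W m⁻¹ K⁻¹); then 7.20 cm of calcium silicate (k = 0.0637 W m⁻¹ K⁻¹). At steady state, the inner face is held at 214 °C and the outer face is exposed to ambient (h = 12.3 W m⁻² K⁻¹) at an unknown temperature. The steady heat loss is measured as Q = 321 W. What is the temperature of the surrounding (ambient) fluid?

T_out = 31.4 °C

Sum the resistances:
  R_brass = L/(kA) = 0.00932/(102·2.13) = 4.290×10^-5 K/W
  R_calcium silicate = L/(kA) = 0.0720/(0.0637·2.13) = 0.5307 K/W
  R_conv,out = 1/(hA) = 1/(12.3·2.13) = 0.03817 K/W
ΣR = 0.5689 K/W
ΔT = Q·ΣR = 321 × 0.5689 = 182.6 K
Heat flows outward, so T_out = T_in − ΔT = 214 − 182.6 = 31.4 °C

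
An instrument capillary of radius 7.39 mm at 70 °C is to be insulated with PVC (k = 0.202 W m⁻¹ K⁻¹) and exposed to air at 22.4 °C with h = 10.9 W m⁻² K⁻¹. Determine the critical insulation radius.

r_cr = 1.85 cm

For a cylinder, r_cr = k_ins/h = 0.202/10.9 = 0.0185 m = 1.85 cm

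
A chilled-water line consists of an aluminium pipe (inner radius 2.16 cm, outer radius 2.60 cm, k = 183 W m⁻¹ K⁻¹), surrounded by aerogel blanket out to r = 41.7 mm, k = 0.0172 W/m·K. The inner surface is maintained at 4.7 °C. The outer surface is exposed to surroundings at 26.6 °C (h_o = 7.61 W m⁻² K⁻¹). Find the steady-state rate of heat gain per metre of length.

Q' = 4.49 W/m

Treat each layer as a resistance in series:
  R'_aluminium = ln(0.0260/0.0216)/(2πk) = 0.1854/(2π·183) = 1.612×10^-4 m·K/W
  R'_aerogel blanket = ln(0.0417/0.0260)/(2πk) = 0.4724/(2π·0.0172) = 4.371 m·K/W
  R'_conv,out = 1/(2πr h) = 1/(2π·0.0417·7.61) = 0.5015 m·K/W
ΣR = 1.612×10^-4 + 4.371 + 0.5015 = 4.873 m·K/W
Q' = ΔT/ΣR = (4.7 °C − 26.6 °C)/4.873 = -4.49 W/m
(Negative Q' ⇒ heat flows inward; heat gain = 4.49 W/m.)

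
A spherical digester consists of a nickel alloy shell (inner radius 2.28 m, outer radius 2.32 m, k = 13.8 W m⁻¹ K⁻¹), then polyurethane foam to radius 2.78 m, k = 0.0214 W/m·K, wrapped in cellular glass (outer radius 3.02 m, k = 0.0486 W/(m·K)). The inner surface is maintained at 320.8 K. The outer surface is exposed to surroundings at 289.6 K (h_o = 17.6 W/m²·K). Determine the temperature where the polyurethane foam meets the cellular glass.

T = 294.3 K

Series thermal resistances, inner to outer:
  R_nickel alloy = (1/2.28 − 1/2.32)/(4πk) = 0.007562/(4π·13.8) = 4.361×10^-5 K/W
  R_polyurethane foam = (1/2.32 − 1/2.78)/(4πk) = 0.07132/(4π·0.0214) = 0.2652 K/W
  R_cellular glass = (1/2.78 − 1/3.02)/(4πk) = 0.02859/(4π·0.0486) = 0.04681 K/W
  R_conv,out = 1/(4πr²h) = 1/(4π·3.02²·17.6) = 4.958×10^-4 K/W
ΣR = 4.361×10^-5 + 0.2652 + 0.04681 + 4.958×10^-4 = 0.3125 K/W
Q = ΔT/ΣR = (320.8 K − 289.6 K)/0.3125 = 99.84 W
From the inner boundary to the polyurethane foam/cellular glass interface, ΣR_partial = 0.2652 K/W.
T_interface = T_in − Q·ΣR_partial = 320.8 K − (99.84)(0.2652) = 294.3 K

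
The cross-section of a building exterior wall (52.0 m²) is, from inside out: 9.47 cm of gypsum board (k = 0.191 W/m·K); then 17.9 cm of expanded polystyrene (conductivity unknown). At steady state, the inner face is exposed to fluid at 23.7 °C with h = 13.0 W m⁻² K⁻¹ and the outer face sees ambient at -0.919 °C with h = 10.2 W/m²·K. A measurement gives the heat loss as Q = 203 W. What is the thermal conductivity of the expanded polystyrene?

k = 0.0318 W/m·K

ΣR = ΔT/Q = |23.7 − -0.919|/203 = 0.1213 K/W
Known resistances:
  R_conv,in = 1/(hA) = 1/(13.0·52.0) = 0.001479 K/W
  R_gypsum board = L/(kA) = 0.0947/(0.191·52.0) = 0.009535 K/W
  R_conv,out = 1/(hA) = 1/(10.2·52.0) = 0.001885 K/W
R_expanded polystyrene = ΣR − ΣR_known = 0.1213 − 0.01290 = 0.1084 K/W
L/(kA) = 0.1084 ⇒ k = 0.179/(0.1084·52.0) = 0.0318 W/m·K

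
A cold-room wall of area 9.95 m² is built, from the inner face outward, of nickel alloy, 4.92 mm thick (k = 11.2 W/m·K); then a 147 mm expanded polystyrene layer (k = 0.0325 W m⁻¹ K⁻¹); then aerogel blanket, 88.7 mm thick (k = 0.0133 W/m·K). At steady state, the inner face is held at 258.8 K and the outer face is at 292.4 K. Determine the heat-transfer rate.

Q = 29.9 W

Resistance network (inner→outer):
  R_nickel alloy = L/(kA) = 0.00492/(11.2·9.95) = 4.415×10^-5 K/W
  R_expanded polystyrene = L/(kA) = 0.147/(0.0325·9.95) = 0.4546 K/W
  R_aerogel blanket = L/(kA) = 0.0887/(0.0133·9.95) = 0.6703 K/W
ΣR = 4.415×10^-5 + 0.4546 + 0.6703 = 1.125 K/W
Q = ΔT/ΣR = (258.8 K − 292.4 K)/1.125 = -29.9 W
(Negative Q ⇒ heat flows inward; heat gain = 29.9 W.)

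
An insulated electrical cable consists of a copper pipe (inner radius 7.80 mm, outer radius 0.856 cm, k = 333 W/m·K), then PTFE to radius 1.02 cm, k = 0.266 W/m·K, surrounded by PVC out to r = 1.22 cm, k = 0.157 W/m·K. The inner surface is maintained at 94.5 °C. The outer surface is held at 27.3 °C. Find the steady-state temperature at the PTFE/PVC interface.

T = 69.9 °C

Resistance network (inner→outer):
  R'_copper = ln(0.00856/0.00780)/(2πk) = 0.09298/(2π·333) = 4.444×10^-5 m·K/W
  R'_PTFE = ln(0.0102/0.00856)/(2πk) = 0.1753/(2π·0.266) = 0.1049 m·K/W
  R'_PVC = ln(0.0122/0.0102)/(2πk) = 0.1790/(2π·0.157) = 0.1815 m·K/W
ΣR = 4.444×10^-5 + 0.1049 + 0.1815 = 0.2864 m·K/W
Q' = ΔT/ΣR = (94.5 °C − 27.3 °C)/0.2864 = 234.6 W/m
From the inner boundary to the PTFE/PVC interface, ΣR_partial = 0.1049 m·K/W.
T_interface = T_in − Q'·ΣR_partial = 94.5 °C − (234.6)(0.1049) = 69.9 °C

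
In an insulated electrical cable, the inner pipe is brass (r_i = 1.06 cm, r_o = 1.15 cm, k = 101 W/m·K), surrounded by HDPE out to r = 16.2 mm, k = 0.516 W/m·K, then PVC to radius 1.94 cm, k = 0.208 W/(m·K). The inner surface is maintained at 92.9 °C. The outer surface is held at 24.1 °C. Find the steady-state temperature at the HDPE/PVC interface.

Series thermal resistances, inner to outer:
  R'_brass = ln(0.0115/0.0106)/(2πk) = 0.08149/(2π·101) = 1.284×10^-4 m·K/W
  R'_HDPE = ln(0.0162/0.0115)/(2πk) = 0.3427/(2π·0.516) = 0.1057 m·K/W
  R'_PVC = ln(0.0194/0.0162)/(2πk) = 0.1803/(2π·0.208) = 0.1379 m·K/W
ΣR = 1.284×10^-4 + 0.1057 + 0.1379 = 0.2437 m·K/W
Q' = ΔT/ΣR = (92.9 °C − 24.1 °C)/0.2437 = 282.3 W/m
From the inner boundary to the HDPE/PVC interface, ΣR_partial = 0.1058 m·K/W.
T_interface = T_in − Q'·ΣR_partial = 92.9 °C − (282.3)(0.1058) = 63.0 °C

T = 63.0 °C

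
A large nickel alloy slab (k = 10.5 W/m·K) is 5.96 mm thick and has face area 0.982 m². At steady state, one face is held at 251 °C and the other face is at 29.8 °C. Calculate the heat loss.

Q = kA·ΔT/L = 10.5 × 0.982 × |251 °C − 29.8 °C| / 0.00596 = 3.83×10^5 W

Q = 3.83×10^5 W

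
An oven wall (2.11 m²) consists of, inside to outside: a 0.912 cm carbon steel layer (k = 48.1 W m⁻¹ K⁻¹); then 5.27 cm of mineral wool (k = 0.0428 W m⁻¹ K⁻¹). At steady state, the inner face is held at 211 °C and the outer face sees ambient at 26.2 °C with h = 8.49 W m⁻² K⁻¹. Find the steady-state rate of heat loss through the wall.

Treat each layer as a resistance in series:
  R_carbon steel = L/(kA) = 0.00912/(48.1·2.11) = 8.986×10^-5 K/W
  R_mineral wool = L/(kA) = 0.0527/(0.0428·2.11) = 0.5836 K/W
  R_conv,out = 1/(hA) = 1/(8.49·2.11) = 0.05582 K/W
ΣR = 8.986×10^-5 + 0.5836 + 0.05582 = 0.6395 K/W
Q = ΔT/ΣR = (211 °C − 26.2 °C)/0.6395 = 289 W

Q = 289 W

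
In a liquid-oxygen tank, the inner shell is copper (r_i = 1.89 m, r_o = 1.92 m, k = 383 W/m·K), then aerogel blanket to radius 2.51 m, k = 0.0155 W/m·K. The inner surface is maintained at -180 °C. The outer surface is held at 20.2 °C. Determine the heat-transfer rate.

Treat each layer as a resistance in series:
  R_copper = (1/1.89 − 1/1.92)/(4πk) = 0.008267/(4π·383) = 1.718×10^-6 K/W
  R_aerogel blanket = (1/1.92 − 1/2.51)/(4πk) = 0.1224/(4π·0.0155) = 0.6285 K/W
ΣR = 1.718×10^-6 + 0.6285 = 0.6285 K/W
Q = ΔT/ΣR = (-180 °C − 20.2 °C)/0.6285 = -319 W
(Negative Q ⇒ heat flows inward; heat gain = 319 W.)

Q = 319 W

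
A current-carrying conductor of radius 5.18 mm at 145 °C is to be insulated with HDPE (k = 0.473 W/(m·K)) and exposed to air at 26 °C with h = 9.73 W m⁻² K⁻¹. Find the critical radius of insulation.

For a cylinder, r_cr = k_ins/h = 0.473/9.73 = 0.0486 m = 4.86 cm

r_cr = 4.86 cm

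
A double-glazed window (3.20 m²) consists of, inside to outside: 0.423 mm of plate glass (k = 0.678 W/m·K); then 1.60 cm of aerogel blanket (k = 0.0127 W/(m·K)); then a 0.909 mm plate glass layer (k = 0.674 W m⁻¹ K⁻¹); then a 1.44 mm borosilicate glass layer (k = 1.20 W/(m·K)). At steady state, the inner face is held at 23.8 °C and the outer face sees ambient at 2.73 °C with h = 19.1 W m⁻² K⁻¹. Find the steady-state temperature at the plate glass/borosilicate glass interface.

Series thermal resistances, inner to outer:
  R_plate glass = L/(kA) = 4.23×10^-4/(0.678·3.20) = 1.950×10^-4 K/W
  R_aerogel blanket = L/(kA) = 0.0160/(0.0127·3.20) = 0.3937 K/W
  R_plate glass = L/(kA) = 9.09×10^-4/(0.674·3.20) = 4.215×10^-4 K/W
  R_borosilicate glass = L/(kA) = 0.00144/(1.20·3.20) = 3.750×10^-4 K/W
  R_conv,out = 1/(hA) = 1/(19.1·3.20) = 0.01636 K/W
ΣR = 1.950×10^-4 + 0.3937 + 4.215×10^-4 + 3.750×10^-4 + 0.01636 = 0.4111 K/W
Q = ΔT/ΣR = (23.8 °C − 2.73 °C)/0.4111 = 51.25 W
From the inner boundary to the plate glass/borosilicate glass interface, ΣR_partial = 0.3943 K/W.
T_interface = T_in − Q·ΣR_partial = 23.8 °C − (51.25)(0.3943) = 3.59 °C

T = 3.59 °C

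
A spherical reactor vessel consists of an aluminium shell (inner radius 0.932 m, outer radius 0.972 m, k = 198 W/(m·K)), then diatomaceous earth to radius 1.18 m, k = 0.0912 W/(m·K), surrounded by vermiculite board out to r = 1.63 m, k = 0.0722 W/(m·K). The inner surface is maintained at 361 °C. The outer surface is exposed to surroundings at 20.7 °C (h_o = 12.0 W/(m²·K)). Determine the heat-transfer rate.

Resistance network (inner→outer):
  R_aluminium = (1/0.932 − 1/0.972)/(4πk) = 0.04415/(4π·198) = 1.775×10^-5 K/W
  R_diatomaceous earth = (1/0.972 − 1/1.18)/(4πk) = 0.1813/(4π·0.0912) = 0.1582 K/W
  R_vermiculite board = (1/1.18 − 1/1.63)/(4πk) = 0.2340/(4π·0.0722) = 0.2579 K/W
  R_conv,out = 1/(4πr²h) = 1/(4π·1.63²·12.0) = 0.002496 K/W
ΣR = 1.775×10^-5 + 0.1582 + 0.2579 + 0.002496 = 0.4186 K/W
Q = ΔT/ΣR = (361 °C − 20.7 °C)/0.4186 = 813 W

Q = 813 W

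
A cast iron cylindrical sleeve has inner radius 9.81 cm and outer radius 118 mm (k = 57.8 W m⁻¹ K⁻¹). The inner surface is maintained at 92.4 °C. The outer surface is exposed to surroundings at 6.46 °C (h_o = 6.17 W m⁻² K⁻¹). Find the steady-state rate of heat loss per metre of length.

Series thermal resistances, inner to outer:
  R'_cast iron = ln(0.118/0.0981)/(2πk) = 0.1847/(2π·57.8) = 5.086×10^-4 m·K/W
  R'_conv,out = 1/(2πr h) = 1/(2π·0.118·6.17) = 0.2186 m·K/W
ΣR = 5.086×10^-4 + 0.2186 = 0.2191 m·K/W
Q' = ΔT/ΣR = (92.4 °C − 6.46 °C)/0.2191 = 392 W/m

Q' = 392 W/m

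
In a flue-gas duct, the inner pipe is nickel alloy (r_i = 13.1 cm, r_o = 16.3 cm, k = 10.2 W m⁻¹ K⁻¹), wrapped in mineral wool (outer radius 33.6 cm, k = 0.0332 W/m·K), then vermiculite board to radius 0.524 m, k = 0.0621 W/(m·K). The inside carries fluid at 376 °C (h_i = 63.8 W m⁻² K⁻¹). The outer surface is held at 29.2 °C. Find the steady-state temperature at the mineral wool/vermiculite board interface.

Series thermal resistances, inner to outer:
  R'_conv,in = 1/(2πr h) = 1/(2π·0.131·63.8) = 0.01904 m·K/W
  R'_nickel alloy = ln(0.163/0.131)/(2πk) = 0.2186/(2π·10.2) = 0.003410 m·K/W
  R'_mineral wool = ln(0.336/0.163)/(2πk) = 0.7234/(2π·0.0332) = 3.468 m·K/W
  R'_vermiculite board = ln(0.524/0.336)/(2πk) = 0.4444/(2π·0.0621) = 1.139 m·K/W
ΣR = 0.01904 + 0.003410 + 3.468 + 1.139 = 4.629 m·K/W
Q' = ΔT/ΣR = (376 °C − 29.2 °C)/4.629 = 74.92 W/m
From the inner boundary to the mineral wool/vermiculite board interface, ΣR_partial = 3.490 m·K/W.
T_interface = T_in − Q'·ΣR_partial = 376 °C − (74.92)(3.490) = 115 °C

T = 115 °C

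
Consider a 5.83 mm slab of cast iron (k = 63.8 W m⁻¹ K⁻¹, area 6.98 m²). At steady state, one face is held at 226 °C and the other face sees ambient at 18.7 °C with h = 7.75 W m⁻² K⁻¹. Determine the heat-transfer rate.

Series thermal resistances, inner to outer:
  R_cast iron = L/(kA) = 0.00583/(63.8·6.98) = 1.309×10^-5 K/W
  R_conv,out = 1/(hA) = 1/(7.75·6.98) = 0.01849 K/W
ΣR = 1.309×10^-5 + 0.01849 = 0.01850 K/W
Q = ΔT/ΣR = (226 °C − 18.7 °C)/0.01850 = 11200 W

Q = 11.2 kW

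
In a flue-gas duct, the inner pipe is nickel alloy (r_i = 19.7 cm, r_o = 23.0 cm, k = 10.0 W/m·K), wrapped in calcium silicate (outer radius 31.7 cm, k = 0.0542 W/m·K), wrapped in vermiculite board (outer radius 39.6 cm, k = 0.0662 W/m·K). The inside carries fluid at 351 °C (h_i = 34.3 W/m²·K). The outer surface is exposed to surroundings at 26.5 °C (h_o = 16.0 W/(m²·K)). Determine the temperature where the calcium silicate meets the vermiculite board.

Resistance network (inner→outer):
  R'_conv,in = 1/(2πr h) = 1/(2π·0.197·34.3) = 0.02355 m·K/W
  R'_nickel alloy = ln(0.230/0.197)/(2πk) = 0.1549/(2π·10.0) = 0.002465 m·K/W
  R'_calcium silicate = ln(0.317/0.230)/(2πk) = 0.3208/(2π·0.0542) = 0.9421 m·K/W
  R'_vermiculite board = ln(0.396/0.317)/(2πk) = 0.2225/(2π·0.0662) = 0.5350 m·K/W
  R'_conv,out = 1/(2πr h) = 1/(2π·0.396·16.0) = 0.02512 m·K/W
ΣR = 0.02355 + 0.002465 + 0.9421 + 0.5350 + 0.02512 = 1.528 m·K/W
Q' = ΔT/ΣR = (351 °C − 26.5 °C)/1.528 = 212.4 W/m
From the inner boundary to the calcium silicate/vermiculite board interface, ΣR_partial = 0.9681 m·K/W.
T_interface = T_in − Q'·ΣR_partial = 351 °C − (212.4)(0.9681) = 145 °C

T = 145 °C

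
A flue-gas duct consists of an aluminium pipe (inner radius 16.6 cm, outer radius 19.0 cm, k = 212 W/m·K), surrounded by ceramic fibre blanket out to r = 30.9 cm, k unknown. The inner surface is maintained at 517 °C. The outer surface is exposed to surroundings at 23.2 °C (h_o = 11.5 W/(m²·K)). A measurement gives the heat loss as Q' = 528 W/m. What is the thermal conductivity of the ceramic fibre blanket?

k = 0.0869 W/m·K

ΣR = ΔT/Q' = |517 − 23.2|/528 = 0.9352 m·K/W
Known resistances:
  R'_aluminium = ln(0.190/0.166)/(2πk) = 0.1350/(2π·212) = 1.014×10^-4 m·K/W
  R'_conv,out = 1/(2πr h) = 1/(2π·0.309·11.5) = 0.04479 m·K/W
R_ceramic fibre blanket = ΣR − ΣR_known = 0.9352 − 0.04489 = 0.8903 m·K/W
ln(r₂/r₁)/(2πk) = 0.8903 ⇒ k = 0.4863/(2π·0.8903) = 0.0869 W/m·K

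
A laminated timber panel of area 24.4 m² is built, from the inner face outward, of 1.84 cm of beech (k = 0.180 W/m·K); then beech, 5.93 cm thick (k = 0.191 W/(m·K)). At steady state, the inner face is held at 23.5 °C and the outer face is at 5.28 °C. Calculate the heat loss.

Q = 1080 W

Series thermal resistances, inner to outer:
  R_beech = L/(kA) = 0.0184/(0.180·24.4) = 0.004189 K/W
  R_beech = L/(kA) = 0.0593/(0.191·24.4) = 0.01272 K/W
ΣR = 0.004189 + 0.01272 = 0.01691 K/W
Q = ΔT/ΣR = (23.5 °C − 5.28 °C)/0.01691 = 1080 W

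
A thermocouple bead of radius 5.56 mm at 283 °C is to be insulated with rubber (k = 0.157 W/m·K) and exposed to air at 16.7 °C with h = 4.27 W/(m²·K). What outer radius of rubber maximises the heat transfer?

r_cr = 7.35 cm

For a sphere, r_cr = 2k_ins/h = 2·0.157/4.27 = 0.0735 m = 7.35 cm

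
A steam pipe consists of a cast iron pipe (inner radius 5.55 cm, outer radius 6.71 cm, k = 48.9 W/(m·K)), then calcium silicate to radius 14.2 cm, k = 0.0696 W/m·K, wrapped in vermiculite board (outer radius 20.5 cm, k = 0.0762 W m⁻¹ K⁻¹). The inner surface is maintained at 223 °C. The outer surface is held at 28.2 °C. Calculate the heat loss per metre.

Resistance network (inner→outer):
  R'_cast iron = ln(0.0671/0.0555)/(2πk) = 0.1898/(2π·48.9) = 6.177×10^-4 m·K/W
  R'_calcium silicate = ln(0.142/0.0671)/(2πk) = 0.7496/(2π·0.0696) = 1.714 m·K/W
  R'_vermiculite board = ln(0.205/0.142)/(2πk) = 0.3672/(2π·0.0762) = 0.7669 m·K/W
ΣR = 6.177×10^-4 + 1.714 + 0.7669 = 2.482 m·K/W
Q' = ΔT/ΣR = (223 °C − 28.2 °C)/2.482 = 78.5 W/m

Q' = 78.5 W/m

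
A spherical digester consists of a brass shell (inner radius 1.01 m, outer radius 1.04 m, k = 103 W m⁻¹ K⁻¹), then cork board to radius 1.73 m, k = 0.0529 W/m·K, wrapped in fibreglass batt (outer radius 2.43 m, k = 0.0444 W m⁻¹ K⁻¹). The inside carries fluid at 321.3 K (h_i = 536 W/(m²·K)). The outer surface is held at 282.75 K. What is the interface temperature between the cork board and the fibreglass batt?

T = 295.9 K

Treat each layer as a resistance in series:
  R_conv,in = 1/(4πr²h) = 1/(4π·1.01²·536) = 1.455×10^-4 K/W
  R_brass = (1/1.01 − 1/1.04)/(4πk) = 0.02856/(4π·103) = 2.207×10^-5 K/W
  R_cork board = (1/1.04 − 1/1.73)/(4πk) = 0.3835/(4π·0.0529) = 0.5769 K/W
  R_fibreglass batt = (1/1.73 − 1/2.43)/(4πk) = 0.1665/(4π·0.0444) = 0.2984 K/W
ΣR = 1.455×10^-4 + 2.207×10^-5 + 0.5769 + 0.2984 = 0.8755 K/W
Q = ΔT/ΣR = (321.3 K − 282.75 K)/0.8755 = 44.03 W
From the inner boundary to the cork board/fibreglass batt interface, ΣR_partial = 0.5771 K/W.
T_interface = T_in − Q·ΣR_partial = 321.3 K − (44.03)(0.5771) = 295.9 K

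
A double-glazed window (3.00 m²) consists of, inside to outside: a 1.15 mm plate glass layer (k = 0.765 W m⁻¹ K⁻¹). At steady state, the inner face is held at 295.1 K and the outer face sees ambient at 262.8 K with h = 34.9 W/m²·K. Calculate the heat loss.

Resistance network (inner→outer):
  R_plate glass = L/(kA) = 0.00115/(0.765·3.00) = 5.011×10^-4 K/W
  R_conv,out = 1/(hA) = 1/(34.9·3.00) = 0.009551 K/W
ΣR = 5.011×10^-4 + 0.009551 = 0.01005 K/W
Q = ΔT/ΣR = (295.1 K − 262.8 K)/0.01005 = 3210 W

Q = 3.21 kW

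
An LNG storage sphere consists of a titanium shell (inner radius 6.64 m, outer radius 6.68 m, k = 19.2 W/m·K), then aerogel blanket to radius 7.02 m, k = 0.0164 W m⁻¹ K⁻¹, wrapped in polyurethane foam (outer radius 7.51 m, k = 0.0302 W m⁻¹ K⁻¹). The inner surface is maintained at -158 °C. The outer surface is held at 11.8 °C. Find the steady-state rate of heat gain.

Treat each layer as a resistance in series:
  R_titanium = (1/6.64 − 1/6.68)/(4πk) = 9.018×10^-4/(4π·19.2) = 3.738×10^-6 K/W
  R_aerogel blanket = (1/6.68 − 1/7.02)/(4πk) = 0.007250/(4π·0.0164) = 0.03518 K/W
  R_polyurethane foam = (1/7.02 − 1/7.51)/(4πk) = 0.009294/(4π·0.0302) = 0.02449 K/W
ΣR = 3.738×10^-6 + 0.03518 + 0.02449 = 0.05967 K/W
Q = ΔT/ΣR = (-158 °C − 11.8 °C)/0.05967 = -2850 W
(Negative Q ⇒ heat flows inward; heat gain = 2850 W.)

Q = 2.85 kW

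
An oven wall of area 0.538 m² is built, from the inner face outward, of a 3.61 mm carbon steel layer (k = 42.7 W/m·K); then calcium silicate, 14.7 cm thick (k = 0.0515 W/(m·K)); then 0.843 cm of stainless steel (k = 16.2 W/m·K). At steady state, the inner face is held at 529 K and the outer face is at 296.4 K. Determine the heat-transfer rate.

Treat each layer as a resistance in series:
  R_carbon steel = L/(kA) = 0.00361/(42.7·0.538) = 1.571×10^-4 K/W
  R_calcium silicate = L/(kA) = 0.147/(0.0515·0.538) = 5.306 K/W
  R_stainless steel = L/(kA) = 0.00843/(16.2·0.538) = 9.672×10^-4 K/W
ΣR = 1.571×10^-4 + 5.306 + 9.672×10^-4 = 5.307 K/W
Q = ΔT/ΣR = (529 K − 296.4 K)/5.307 = 43.8 W

Q = 43.8 W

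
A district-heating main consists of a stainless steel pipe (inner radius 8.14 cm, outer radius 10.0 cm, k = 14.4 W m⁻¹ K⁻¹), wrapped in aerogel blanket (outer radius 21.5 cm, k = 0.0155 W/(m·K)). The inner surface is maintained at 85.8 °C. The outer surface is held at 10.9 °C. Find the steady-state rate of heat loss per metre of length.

Q' = 9.53 W/m

Treat each layer as a resistance in series:
  R'_stainless steel = ln(0.100/0.0814)/(2πk) = 0.2058/(2π·14.4) = 0.002275 m·K/W
  R'_aerogel blanket = ln(0.215/0.100)/(2πk) = 0.7655/(2π·0.0155) = 7.860 m·K/W
ΣR = 0.002275 + 7.860 = 7.862 m·K/W
Q' = ΔT/ΣR = (85.8 °C − 10.9 °C)/7.862 = 9.53 W/m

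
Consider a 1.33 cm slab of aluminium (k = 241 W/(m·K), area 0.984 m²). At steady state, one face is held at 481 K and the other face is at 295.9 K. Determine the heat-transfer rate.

Q = 3300 kW

Q = kA·ΔT/L = 241 × 0.984 × |481 K − 295.9 K| / 0.0133 = 3.30×10^6 W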